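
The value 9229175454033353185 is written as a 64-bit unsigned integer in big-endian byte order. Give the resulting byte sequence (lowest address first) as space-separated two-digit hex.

9229175454033353185 in hexadecimal, padded to 64 bits, is 0x80149E2D5B6999E1.
Split into bytes (most-significant first): 80 14 9E 2D 5B 69 99 E1.
In big-endian order the high byte comes first in memory.
So the memory order matches the most-significant-first order: 80 14 9E 2D 5B 69 99 E1.

80 14 9E 2D 5B 69 99 E1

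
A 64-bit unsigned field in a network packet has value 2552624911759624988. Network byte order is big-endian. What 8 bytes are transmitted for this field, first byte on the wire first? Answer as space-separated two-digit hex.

2552624911759624988 in hexadecimal, padded to 64 bits, is 0x236CBED5363ECB1C.
Split into bytes (most-significant first): 23 6C BE D5 36 3E CB 1C.
In big-endian order the high byte comes first in memory.
So the memory order matches the most-significant-first order: 23 6C BE D5 36 3E CB 1C.

23 6C BE D5 36 3E CB 1C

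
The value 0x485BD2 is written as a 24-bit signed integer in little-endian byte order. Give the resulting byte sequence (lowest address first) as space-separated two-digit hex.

Split into bytes (most-significant first): 48 5B D2.
Little-endian: lowest address holds the least-significant byte.
So at ascending addresses the bytes are D2 5B 48.

D2 5B 48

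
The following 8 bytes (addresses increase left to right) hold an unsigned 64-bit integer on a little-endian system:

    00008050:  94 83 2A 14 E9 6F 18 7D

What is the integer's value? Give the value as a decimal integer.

9014077701038441364

In little-endian order the low byte comes first in memory.
Reassemble most-significant byte first: 7D 18 6F E9 14 2A 83 94 → 0x7D186FE9142A8394.
0x7D186FE9142A8394 = 9014077701038441364.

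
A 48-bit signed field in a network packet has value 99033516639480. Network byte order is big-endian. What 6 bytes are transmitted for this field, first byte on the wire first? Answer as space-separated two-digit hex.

99033516639480 in hexadecimal, padded to 48 bits, is 0x5A12099484F8.
Split into bytes (most-significant first): 5A 12 09 94 84 F8.
Big-endian: lowest address holds the most-significant byte.
So the memory order matches the most-significant-first order: 5A 12 09 94 84 F8.

5A 12 09 94 84 F8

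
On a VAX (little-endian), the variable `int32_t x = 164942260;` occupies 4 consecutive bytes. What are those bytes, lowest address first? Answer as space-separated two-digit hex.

164942260 in hexadecimal, padded to 32 bits, is 0x09D4D1B4.
Split into bytes (most-significant first): 09 D4 D1 B4.
In little-endian order the low byte comes first in memory.
So at ascending addresses the bytes are B4 D1 D4 09.

B4 D1 D4 09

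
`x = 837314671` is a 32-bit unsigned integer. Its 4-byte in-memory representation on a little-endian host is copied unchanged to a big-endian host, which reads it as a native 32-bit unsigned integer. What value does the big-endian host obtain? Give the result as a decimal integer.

837314671 in 32-bit hexadecimal is 0x31E8686F.
Stored little-endian, the bytes at ascending addresses are 6F 68 E8 31.
Read back as big-endian, the last byte is least significant, giving 0x6F68E831.
0x6F68E831 = 1869146161.

1869146161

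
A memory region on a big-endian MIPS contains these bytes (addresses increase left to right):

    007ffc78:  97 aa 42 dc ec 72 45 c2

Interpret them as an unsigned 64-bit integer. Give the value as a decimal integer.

Big-endian: lowest address holds the most-significant byte.
The bytes are already most-significant first: 0x97AA42DCEC7245C2.
0x97AA42DCEC7245C2 = 10928620962395080130.

10928620962395080130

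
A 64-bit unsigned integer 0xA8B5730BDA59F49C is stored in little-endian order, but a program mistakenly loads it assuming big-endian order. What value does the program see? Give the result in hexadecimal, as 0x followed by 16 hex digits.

Stored little-endian, the bytes at ascending addresses are 9C F4 59 DA 0B 73 B5 A8.
Read back as big-endian, the last byte is least significant, giving 0x9CF459DA0B73B5A8.

0x9CF459DA0B73B5A8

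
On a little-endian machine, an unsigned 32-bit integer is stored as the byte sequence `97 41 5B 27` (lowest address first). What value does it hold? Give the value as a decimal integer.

660291991

In little-endian order the low byte comes first in memory.
Reassemble most-significant byte first: 27 5B 41 97 → 0x275B4197.
0x275B4197 = 660291991.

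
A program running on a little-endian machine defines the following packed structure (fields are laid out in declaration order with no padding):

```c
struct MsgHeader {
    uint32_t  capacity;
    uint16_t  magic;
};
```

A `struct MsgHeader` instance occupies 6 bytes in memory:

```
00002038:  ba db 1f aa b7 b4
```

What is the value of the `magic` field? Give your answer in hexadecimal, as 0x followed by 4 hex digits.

0xB4B7

`magic` follows `capacity` (4 bytes), so it starts at byte offset 4 and occupies 2 bytes.
Bytes at offsets 4..5: B7 B4.
In little-endian order the low byte comes first in memory.
Reassemble most-significant byte first: B4 B7 → 0xB4B7.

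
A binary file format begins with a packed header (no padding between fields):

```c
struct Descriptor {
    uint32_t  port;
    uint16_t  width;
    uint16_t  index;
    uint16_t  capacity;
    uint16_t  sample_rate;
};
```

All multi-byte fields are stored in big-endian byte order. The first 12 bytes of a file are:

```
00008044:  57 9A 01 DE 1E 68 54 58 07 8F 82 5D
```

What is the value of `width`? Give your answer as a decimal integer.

7784

`width` follows `port` (4 bytes), so it starts at byte offset 4 and occupies 2 bytes.
Bytes at offsets 4..5: 1E 68.
Big-endian: lowest address holds the most-significant byte.
The bytes are already most-significant first: 0x1E68.
0x1E68 = 7784.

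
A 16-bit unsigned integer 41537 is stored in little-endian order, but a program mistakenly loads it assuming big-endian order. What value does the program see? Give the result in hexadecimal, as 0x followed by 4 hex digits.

41537 in 16-bit hexadecimal is 0xA241.
Stored little-endian, the bytes at ascending addresses are 41 A2.
Read back as big-endian, the last byte is least significant, giving 0x41A2.

0x41A2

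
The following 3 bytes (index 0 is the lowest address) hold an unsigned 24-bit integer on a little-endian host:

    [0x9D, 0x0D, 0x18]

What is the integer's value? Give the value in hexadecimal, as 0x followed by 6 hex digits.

In little-endian order the low byte comes first in memory.
Reassemble most-significant byte first: 18 0D 9D → 0x180D9D.

0x180D9D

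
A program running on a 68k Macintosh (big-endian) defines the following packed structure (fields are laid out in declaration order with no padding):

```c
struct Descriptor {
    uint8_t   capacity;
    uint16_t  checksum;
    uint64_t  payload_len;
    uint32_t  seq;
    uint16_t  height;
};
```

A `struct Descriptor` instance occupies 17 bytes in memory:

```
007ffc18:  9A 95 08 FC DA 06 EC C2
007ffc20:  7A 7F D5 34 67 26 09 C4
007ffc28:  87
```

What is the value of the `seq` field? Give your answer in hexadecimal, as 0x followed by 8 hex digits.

0x34672609

`seq` follows `capacity` (1 B), `checksum` (2 B), `payload_len` (8 B), so it starts at offset 1 + 2 + 8 = 11 and occupies 4 bytes.
Bytes at offsets 11..14: 34 67 26 09.
Big-endian stores the most-significant byte at the lowest address.
The bytes are already most-significant first: 0x34672609.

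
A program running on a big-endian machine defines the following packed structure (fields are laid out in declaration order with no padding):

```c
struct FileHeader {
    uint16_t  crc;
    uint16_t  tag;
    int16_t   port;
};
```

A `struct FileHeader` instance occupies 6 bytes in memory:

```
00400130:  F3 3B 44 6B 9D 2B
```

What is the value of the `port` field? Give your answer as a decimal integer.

-25301

`port` follows `crc` (2 B), `tag` (2 B), so it starts at offset 2 + 2 = 4 and occupies 2 bytes.
Bytes at offsets 4..5: 9D 2B.
Big-endian stores the most-significant byte at the lowest address.
The bytes are already most-significant first: 0x9D2B.
Top bit is set, so as a signed 16-bit value this is 0x9D2B − 2^16 = -25301.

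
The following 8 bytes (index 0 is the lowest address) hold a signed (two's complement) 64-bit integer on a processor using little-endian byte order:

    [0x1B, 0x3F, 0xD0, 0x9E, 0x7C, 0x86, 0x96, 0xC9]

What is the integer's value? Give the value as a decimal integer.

Little-endian stores the least-significant byte at the lowest address.
Reassemble most-significant byte first: C9 96 86 7C 9E D0 3F 1B → 0xC996867C9ED03F1B.
Top bit is set, so as a signed 64-bit value this is 0xC996867C9ED03F1B − 2^64 = -3920798555780923621.

-3920798555780923621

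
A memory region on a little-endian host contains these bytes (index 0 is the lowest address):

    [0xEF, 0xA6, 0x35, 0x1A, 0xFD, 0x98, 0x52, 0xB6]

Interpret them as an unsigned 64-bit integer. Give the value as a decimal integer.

13137731275827029743

In little-endian order the low byte comes first in memory.
Reassemble most-significant byte first: B6 52 98 FD 1A 35 A6 EF → 0xB65298FD1A35A6EF.
0xB65298FD1A35A6EF = 13137731275827029743.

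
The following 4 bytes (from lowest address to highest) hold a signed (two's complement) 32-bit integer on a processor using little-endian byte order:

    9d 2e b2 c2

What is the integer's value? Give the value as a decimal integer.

Little-endian stores the least-significant byte at the lowest address.
Reassemble most-significant byte first: C2 B2 2E 9D → 0xC2B22E9D.
Top bit is set, so as a signed 32-bit value this is 0xC2B22E9D − 2^32 = -1028510051.

-1028510051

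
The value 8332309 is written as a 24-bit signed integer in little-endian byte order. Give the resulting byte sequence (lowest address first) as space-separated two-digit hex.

8332309 in hexadecimal, padded to 24 bits, is 0x7F2415.
Split into bytes (most-significant first): 7F 24 15.
Little-endian stores the least-significant byte at the lowest address.
So at ascending addresses the bytes are 15 24 7F.

15 24 7F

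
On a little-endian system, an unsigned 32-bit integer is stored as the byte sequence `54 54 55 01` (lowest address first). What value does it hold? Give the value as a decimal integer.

Little-endian stores the least-significant byte at the lowest address.
Reassemble most-significant byte first: 01 55 54 54 → 0x01555454.
0x01555454 = 22369364.

22369364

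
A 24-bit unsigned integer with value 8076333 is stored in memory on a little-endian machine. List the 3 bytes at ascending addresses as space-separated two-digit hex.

2D 3C 7B

8076333 in hexadecimal, padded to 24 bits, is 0x7B3C2D.
Split into bytes (most-significant first): 7B 3C 2D.
Little-endian: lowest address holds the least-significant byte.
So at ascending addresses the bytes are 2D 3C 7B.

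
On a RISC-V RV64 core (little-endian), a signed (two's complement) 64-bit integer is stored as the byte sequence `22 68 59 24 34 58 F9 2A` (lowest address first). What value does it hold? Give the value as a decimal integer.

Little-endian: lowest address holds the least-significant byte.
Reassemble most-significant byte first: 2A F9 58 34 24 59 68 22 → 0x2AF9583424596822.
0x2AF9583424596822 = 3096603199765309474.

3096603199765309474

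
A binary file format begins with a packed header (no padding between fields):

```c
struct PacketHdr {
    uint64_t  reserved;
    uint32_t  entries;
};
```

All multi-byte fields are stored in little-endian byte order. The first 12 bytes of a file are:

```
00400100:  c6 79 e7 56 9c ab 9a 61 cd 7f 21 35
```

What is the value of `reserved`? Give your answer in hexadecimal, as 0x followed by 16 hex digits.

`reserved` is the first field, at byte offset 0, occupying 8 bytes.
Bytes at offsets 0..7: C6 79 E7 56 9C AB 9A 61.
Little-endian stores the least-significant byte at the lowest address.
Reassemble most-significant byte first: 61 9A AB 9C 56 E7 79 C6 → 0x619AAB9C56E779C6.

0x619AAB9C56E779C6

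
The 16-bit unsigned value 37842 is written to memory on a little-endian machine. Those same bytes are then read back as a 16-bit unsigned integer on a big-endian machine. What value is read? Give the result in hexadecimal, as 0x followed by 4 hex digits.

0xD293

37842 in 16-bit hexadecimal is 0x93D2.
Stored little-endian, the bytes at ascending addresses are D2 93.
Read back as big-endian, the last byte is least significant, giving 0xD293.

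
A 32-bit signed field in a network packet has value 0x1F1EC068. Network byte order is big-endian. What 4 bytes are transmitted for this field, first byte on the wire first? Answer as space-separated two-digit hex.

1F 1E C0 68

Split into bytes (most-significant first): 1F 1E C0 68.
In big-endian order the high byte comes first in memory.
So the memory order matches the most-significant-first order: 1F 1E C0 68.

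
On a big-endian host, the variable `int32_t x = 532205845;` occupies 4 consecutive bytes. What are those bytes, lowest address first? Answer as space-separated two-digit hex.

1F B8 D1 15

532205845 in hexadecimal, padded to 32 bits, is 0x1FB8D115.
Split into bytes (most-significant first): 1F B8 D1 15.
In big-endian order the high byte comes first in memory.
So the memory order matches the most-significant-first order: 1F B8 D1 15.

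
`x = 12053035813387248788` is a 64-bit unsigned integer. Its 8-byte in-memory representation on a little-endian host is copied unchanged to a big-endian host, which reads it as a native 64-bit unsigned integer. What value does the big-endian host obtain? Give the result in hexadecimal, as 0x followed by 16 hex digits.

0x9424026A36FC44A7

12053035813387248788 in 64-bit hexadecimal is 0xA744FC366A022494.
Stored little-endian, the bytes at ascending addresses are 94 24 02 6A 36 FC 44 A7.
Read back as big-endian, the last byte is least significant, giving 0x9424026A36FC44A7.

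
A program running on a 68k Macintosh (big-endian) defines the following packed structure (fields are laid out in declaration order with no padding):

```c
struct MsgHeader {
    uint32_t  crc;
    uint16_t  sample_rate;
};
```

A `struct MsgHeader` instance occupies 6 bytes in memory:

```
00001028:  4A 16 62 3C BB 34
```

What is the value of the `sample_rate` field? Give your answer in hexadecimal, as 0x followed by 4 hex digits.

0xBB34

`sample_rate` follows `crc` (4 bytes), so it starts at byte offset 4 and occupies 2 bytes.
Bytes at offsets 4..5: BB 34.
Big-endian: lowest address holds the most-significant byte.
The bytes are already most-significant first: 0xBB34.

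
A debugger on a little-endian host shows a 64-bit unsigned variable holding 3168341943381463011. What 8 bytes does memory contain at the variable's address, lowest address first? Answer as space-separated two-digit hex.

3168341943381463011 in hexadecimal, padded to 64 bits, is 0x2BF83635FE390FE3.
Split into bytes (most-significant first): 2B F8 36 35 FE 39 0F E3.
Little-endian stores the least-significant byte at the lowest address.
So at ascending addresses the bytes are E3 0F 39 FE 35 36 F8 2B.

E3 0F 39 FE 35 36 F8 2B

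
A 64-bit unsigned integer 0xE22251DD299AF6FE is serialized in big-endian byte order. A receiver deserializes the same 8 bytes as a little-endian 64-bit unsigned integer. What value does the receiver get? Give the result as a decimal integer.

18372041234501935842

Stored big-endian, the bytes at ascending addresses are E2 22 51 DD 29 9A F6 FE.
Read back as little-endian, the first byte is least significant, giving 0xFEF69A29DD5122E2.
0xFEF69A29DD5122E2 = 18372041234501935842.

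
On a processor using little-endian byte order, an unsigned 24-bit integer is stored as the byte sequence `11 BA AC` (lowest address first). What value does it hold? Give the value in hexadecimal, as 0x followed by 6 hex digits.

Little-endian: lowest address holds the least-significant byte.
Reassemble most-significant byte first: AC BA 11 → 0xACBA11.

0xACBA11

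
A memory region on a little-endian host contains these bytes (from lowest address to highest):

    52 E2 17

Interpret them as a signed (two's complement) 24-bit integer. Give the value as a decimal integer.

Little-endian stores the least-significant byte at the lowest address.
Reassemble most-significant byte first: 17 E2 52 → 0x17E252.
0x17E252 = 1565266.

1565266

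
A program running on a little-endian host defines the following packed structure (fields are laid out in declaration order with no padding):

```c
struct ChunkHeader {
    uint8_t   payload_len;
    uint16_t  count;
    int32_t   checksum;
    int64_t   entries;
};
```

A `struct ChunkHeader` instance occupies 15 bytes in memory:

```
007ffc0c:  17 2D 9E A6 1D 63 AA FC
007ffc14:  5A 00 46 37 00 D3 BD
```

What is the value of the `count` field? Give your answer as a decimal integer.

40493

`count` follows `payload_len` (1 byte), so it starts at byte offset 1 and occupies 2 bytes.
Bytes at offsets 1..2: 2D 9E.
In little-endian order the low byte comes first in memory.
Reassemble most-significant byte first: 9E 2D → 0x9E2D.
0x9E2D = 40493.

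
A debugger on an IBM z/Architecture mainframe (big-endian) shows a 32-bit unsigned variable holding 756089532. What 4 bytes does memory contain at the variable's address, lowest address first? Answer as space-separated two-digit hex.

756089532 in hexadecimal, padded to 32 bits, is 0x2D1102BC.
Split into bytes (most-significant first): 2D 11 02 BC.
Big-endian: lowest address holds the most-significant byte.
So the memory order matches the most-significant-first order: 2D 11 02 BC.

2D 11 02 BC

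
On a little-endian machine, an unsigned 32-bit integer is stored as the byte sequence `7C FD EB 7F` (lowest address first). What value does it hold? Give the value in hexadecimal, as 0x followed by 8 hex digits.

Little-endian stores the least-significant byte at the lowest address.
Reassemble most-significant byte first: 7F EB FD 7C → 0x7FEBFD7C.

0x7FEBFD7C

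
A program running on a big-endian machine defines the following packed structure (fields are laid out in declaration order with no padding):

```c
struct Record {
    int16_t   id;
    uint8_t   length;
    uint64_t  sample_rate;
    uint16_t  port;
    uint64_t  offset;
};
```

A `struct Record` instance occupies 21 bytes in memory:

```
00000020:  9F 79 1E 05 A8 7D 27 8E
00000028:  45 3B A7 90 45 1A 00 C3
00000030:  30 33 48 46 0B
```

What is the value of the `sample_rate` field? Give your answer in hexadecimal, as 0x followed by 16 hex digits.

`sample_rate` follows `id` (2 B), `length` (1 B), so it starts at offset 2 + 1 = 3 and occupies 8 bytes.
Bytes at offsets 3..10: 05 A8 7D 27 8E 45 3B A7.
Big-endian stores the most-significant byte at the lowest address.
The bytes are already most-significant first: 0x05A87D278E453BA7.

0x05A87D278E453BA7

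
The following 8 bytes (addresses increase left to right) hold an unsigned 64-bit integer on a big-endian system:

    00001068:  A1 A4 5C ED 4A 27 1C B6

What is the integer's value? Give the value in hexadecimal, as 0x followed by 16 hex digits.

0xA1A45CED4A271CB6

Big-endian: lowest address holds the most-significant byte.
The bytes are already most-significant first: 0xA1A45CED4A271CB6.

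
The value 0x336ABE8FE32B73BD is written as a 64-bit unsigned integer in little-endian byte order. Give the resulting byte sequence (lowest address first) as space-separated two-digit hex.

BD 73 2B E3 8F BE 6A 33

Split into bytes (most-significant first): 33 6A BE 8F E3 2B 73 BD.
In little-endian order the low byte comes first in memory.
So at ascending addresses the bytes are BD 73 2B E3 8F BE 6A 33.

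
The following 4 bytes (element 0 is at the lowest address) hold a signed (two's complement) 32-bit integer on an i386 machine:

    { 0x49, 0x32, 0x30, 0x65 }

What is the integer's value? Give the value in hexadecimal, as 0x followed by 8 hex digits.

Little-endian stores the least-significant byte at the lowest address.
Reassemble most-significant byte first: 65 30 32 49 → 0x65303249.

0x65303249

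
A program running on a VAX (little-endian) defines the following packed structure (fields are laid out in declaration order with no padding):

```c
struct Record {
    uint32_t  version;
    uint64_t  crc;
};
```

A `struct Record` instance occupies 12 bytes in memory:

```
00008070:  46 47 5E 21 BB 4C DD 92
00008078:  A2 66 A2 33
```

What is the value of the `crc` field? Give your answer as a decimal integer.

3720649090596162747

`crc` follows `version` (4 bytes), so it starts at byte offset 4 and occupies 8 bytes.
Bytes at offsets 4..11: BB 4C DD 92 A2 66 A2 33.
Little-endian: lowest address holds the least-significant byte.
Reassemble most-significant byte first: 33 A2 66 A2 92 DD 4C BB → 0x33A266A292DD4CBB.
0x33A266A292DD4CBB = 3720649090596162747.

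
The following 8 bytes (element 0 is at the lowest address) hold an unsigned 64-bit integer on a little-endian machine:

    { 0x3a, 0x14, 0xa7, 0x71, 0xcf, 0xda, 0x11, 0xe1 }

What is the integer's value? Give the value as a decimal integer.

Little-endian: lowest address holds the least-significant byte.
Reassemble most-significant byte first: E1 11 DA CF 71 A7 14 3A → 0xE111DACF71A7143A.
0xE111DACF71A7143A = 16217984317637727290.

16217984317637727290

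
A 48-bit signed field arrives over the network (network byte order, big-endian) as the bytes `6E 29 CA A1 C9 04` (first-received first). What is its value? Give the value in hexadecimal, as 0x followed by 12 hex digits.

Big-endian stores the most-significant byte at the lowest address.
The bytes are already most-significant first: 0x6E29CAA1C904.

0x6E29CAA1C904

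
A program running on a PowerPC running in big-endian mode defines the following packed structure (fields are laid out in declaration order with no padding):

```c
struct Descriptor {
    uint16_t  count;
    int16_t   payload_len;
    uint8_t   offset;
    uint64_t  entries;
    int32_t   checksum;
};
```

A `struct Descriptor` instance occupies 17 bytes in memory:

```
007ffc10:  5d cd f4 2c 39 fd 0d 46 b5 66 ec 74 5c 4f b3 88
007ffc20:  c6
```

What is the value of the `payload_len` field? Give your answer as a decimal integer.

`payload_len` follows `count` (2 bytes), so it starts at byte offset 2 and occupies 2 bytes.
Bytes at offsets 2..3: F4 2C.
Big-endian: lowest address holds the most-significant byte.
The bytes are already most-significant first: 0xF42C.
Top bit is set, so as a signed 16-bit value this is 0xF42C − 2^16 = -3028.

-3028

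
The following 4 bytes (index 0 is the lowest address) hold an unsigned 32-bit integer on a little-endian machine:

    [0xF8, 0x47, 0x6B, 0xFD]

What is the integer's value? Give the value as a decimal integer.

Little-endian: lowest address holds the least-significant byte.
Reassemble most-significant byte first: FD 6B 47 F8 → 0xFD6B47F8.
0xFD6B47F8 = 4251666424.

4251666424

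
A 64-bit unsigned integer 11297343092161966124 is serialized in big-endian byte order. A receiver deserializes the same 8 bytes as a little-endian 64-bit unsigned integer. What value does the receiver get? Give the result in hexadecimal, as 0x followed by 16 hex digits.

11297343092161966124 in 64-bit hexadecimal is 0x9CC839AFBA06F02C.
Stored big-endian, the bytes at ascending addresses are 9C C8 39 AF BA 06 F0 2C.
Read back as little-endian, the first byte is least significant, giving 0x2CF006BAAF39C89C.

0x2CF006BAAF39C89C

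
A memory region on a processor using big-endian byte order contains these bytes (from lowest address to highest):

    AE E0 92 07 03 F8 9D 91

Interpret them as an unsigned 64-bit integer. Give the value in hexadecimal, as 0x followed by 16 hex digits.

0xAEE0920703F89D91

Big-endian stores the most-significant byte at the lowest address.
The bytes are already most-significant first: 0xAEE0920703F89D91.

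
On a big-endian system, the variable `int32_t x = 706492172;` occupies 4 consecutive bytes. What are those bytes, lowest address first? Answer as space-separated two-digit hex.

706492172 in hexadecimal, padded to 32 bits, is 0x2A1C370C.
Split into bytes (most-significant first): 2A 1C 37 0C.
Big-endian: lowest address holds the most-significant byte.
So the memory order matches the most-significant-first order: 2A 1C 37 0C.

2A 1C 37 0C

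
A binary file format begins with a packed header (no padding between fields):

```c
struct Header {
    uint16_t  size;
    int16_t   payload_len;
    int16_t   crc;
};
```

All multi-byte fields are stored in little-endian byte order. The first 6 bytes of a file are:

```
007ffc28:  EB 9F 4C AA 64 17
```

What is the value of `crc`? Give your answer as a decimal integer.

5988

`crc` follows `size` (2 B), `payload_len` (2 B), so it starts at offset 2 + 2 = 4 and occupies 2 bytes.
Bytes at offsets 4..5: 64 17.
Little-endian stores the least-significant byte at the lowest address.
Reassemble most-significant byte first: 17 64 → 0x1764.
0x1764 = 5988.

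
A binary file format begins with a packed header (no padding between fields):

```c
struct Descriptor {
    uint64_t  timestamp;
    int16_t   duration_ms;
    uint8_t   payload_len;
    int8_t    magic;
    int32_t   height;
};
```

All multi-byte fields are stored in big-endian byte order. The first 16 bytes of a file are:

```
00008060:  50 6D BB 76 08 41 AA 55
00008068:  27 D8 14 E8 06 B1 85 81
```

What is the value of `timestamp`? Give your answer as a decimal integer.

5795494411114752597

`timestamp` is the first field, at byte offset 0, occupying 8 bytes.
Bytes at offsets 0..7: 50 6D BB 76 08 41 AA 55.
Big-endian stores the most-significant byte at the lowest address.
The bytes are already most-significant first: 0x506DBB760841AA55.
0x506DBB760841AA55 = 5795494411114752597.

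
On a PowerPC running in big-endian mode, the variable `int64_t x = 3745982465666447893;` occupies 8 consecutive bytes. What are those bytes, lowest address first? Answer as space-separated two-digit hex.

3745982465666447893 in hexadecimal, padded to 64 bits, is 0x33FC673498E3FA15.
Split into bytes (most-significant first): 33 FC 67 34 98 E3 FA 15.
Big-endian: lowest address holds the most-significant byte.
So the memory order matches the most-significant-first order: 33 FC 67 34 98 E3 FA 15.

33 FC 67 34 98 E3 FA 15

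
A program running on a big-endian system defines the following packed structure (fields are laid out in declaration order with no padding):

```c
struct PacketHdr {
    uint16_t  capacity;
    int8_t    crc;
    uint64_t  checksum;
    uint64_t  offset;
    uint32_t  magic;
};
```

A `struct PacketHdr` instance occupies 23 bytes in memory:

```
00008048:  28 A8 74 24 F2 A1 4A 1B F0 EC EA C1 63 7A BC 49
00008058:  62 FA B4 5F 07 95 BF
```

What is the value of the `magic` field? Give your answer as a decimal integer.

1594332607

`magic` follows `capacity` (2 B), `crc` (1 B), `checksum` (8 B), `offset` (8 B), so it starts at offset 2 + 1 + 8 + 8 = 19 and occupies 4 bytes.
Bytes at offsets 19..22: 5F 07 95 BF.
Big-endian stores the most-significant byte at the lowest address.
The bytes are already most-significant first: 0x5F0795BF.
0x5F0795BF = 1594332607.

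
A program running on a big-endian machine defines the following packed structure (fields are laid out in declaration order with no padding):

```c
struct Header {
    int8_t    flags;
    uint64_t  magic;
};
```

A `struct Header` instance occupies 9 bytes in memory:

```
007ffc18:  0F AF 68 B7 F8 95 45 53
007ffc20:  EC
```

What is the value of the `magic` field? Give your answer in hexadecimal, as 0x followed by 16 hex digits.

`magic` follows `flags` (1 byte), so it starts at byte offset 1 and occupies 8 bytes.
Bytes at offsets 1..8: AF 68 B7 F8 95 45 53 EC.
In big-endian order the high byte comes first in memory.
The bytes are already most-significant first: 0xAF68B7F8954553EC.

0xAF68B7F8954553EC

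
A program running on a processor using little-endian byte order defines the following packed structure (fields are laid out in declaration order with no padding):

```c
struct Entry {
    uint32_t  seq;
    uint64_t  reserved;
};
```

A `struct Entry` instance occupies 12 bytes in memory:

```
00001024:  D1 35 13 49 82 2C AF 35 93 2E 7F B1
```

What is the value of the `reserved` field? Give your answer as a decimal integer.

`reserved` follows `seq` (4 bytes), so it starts at byte offset 4 and occupies 8 bytes.
Bytes at offsets 4..11: 82 2C AF 35 93 2E 7F B1.
In little-endian order the low byte comes first in memory.
Reassemble most-significant byte first: B1 7F 2E 93 35 AF 2C 82 → 0xB17F2E9335AF2C82.
0xB17F2E9335AF2C82 = 12789992676551240834.

12789992676551240834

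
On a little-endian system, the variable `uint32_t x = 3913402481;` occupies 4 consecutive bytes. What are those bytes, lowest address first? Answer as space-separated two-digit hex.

71 C8 41 E9

3913402481 in hexadecimal, padded to 32 bits, is 0xE941C871.
Split into bytes (most-significant first): E9 41 C8 71.
Little-endian: lowest address holds the least-significant byte.
So at ascending addresses the bytes are 71 C8 41 E9.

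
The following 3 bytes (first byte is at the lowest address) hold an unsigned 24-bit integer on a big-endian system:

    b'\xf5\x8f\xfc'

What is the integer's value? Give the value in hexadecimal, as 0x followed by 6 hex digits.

0xF58FFC

Big-endian stores the most-significant byte at the lowest address.
The bytes are already most-significant first: 0xF58FFC.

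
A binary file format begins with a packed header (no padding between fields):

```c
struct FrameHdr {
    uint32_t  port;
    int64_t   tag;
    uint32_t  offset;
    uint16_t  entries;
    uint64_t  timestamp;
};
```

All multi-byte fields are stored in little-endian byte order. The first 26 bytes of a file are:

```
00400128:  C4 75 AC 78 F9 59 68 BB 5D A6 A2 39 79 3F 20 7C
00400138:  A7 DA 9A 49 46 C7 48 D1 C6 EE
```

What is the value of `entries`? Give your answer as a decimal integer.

55975

`entries` follows `port` (4 B), `tag` (8 B), `offset` (4 B), so it starts at offset 4 + 8 + 4 = 16 and occupies 2 bytes.
Bytes at offsets 16..17: A7 DA.
Little-endian stores the least-significant byte at the lowest address.
Reassemble most-significant byte first: DA A7 → 0xDAA7.
0xDAA7 = 55975.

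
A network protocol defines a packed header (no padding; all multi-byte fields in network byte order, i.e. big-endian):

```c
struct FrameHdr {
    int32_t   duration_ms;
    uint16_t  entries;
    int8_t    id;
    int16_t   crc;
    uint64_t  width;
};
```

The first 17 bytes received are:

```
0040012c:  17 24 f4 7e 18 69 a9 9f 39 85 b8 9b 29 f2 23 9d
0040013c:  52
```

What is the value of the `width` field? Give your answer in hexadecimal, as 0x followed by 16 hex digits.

`width` follows `duration_ms` (4 B), `entries` (2 B), `id` (1 B), `crc` (2 B), so it starts at offset 4 + 2 + 1 + 2 = 9 and occupies 8 bytes.
Bytes at offsets 9..16: 85 B8 9B 29 F2 23 9D 52.
In big-endian order the high byte comes first in memory.
The bytes are already most-significant first: 0x85B89B29F2239D52.

0x85B89B29F2239D52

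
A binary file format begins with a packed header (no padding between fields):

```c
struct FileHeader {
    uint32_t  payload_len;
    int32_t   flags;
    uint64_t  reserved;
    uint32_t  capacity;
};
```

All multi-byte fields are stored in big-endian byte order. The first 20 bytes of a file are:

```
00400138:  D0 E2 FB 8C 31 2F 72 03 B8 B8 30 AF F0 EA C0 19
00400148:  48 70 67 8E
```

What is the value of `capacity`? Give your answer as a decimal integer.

`capacity` follows `payload_len` (4 B), `flags` (4 B), `reserved` (8 B), so it starts at offset 4 + 4 + 8 = 16 and occupies 4 bytes.
Bytes at offsets 16..19: 48 70 67 8E.
In big-endian order the high byte comes first in memory.
The bytes are already most-significant first: 0x4870678E.
0x4870678E = 1215326094.

1215326094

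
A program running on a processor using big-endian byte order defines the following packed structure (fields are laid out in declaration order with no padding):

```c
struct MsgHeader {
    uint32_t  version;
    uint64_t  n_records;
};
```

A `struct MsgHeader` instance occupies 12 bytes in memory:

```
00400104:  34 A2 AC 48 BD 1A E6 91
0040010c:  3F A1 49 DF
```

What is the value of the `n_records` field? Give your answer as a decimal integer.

`n_records` follows `version` (4 bytes), so it starts at byte offset 4 and occupies 8 bytes.
Bytes at offsets 4..11: BD 1A E6 91 3F A1 49 DF.
Big-endian: lowest address holds the most-significant byte.
The bytes are already most-significant first: 0xBD1AE6913FA149DF.
0xBD1AE6913FA149DF = 13626457134075038175.

13626457134075038175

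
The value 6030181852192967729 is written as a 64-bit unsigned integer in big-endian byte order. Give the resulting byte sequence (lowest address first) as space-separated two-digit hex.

6030181852192967729 in hexadecimal, padded to 64 bits, is 0x53AF8271FEF80C31.
Split into bytes (most-significant first): 53 AF 82 71 FE F8 0C 31.
In big-endian order the high byte comes first in memory.
So the memory order matches the most-significant-first order: 53 AF 82 71 FE F8 0C 31.

53 AF 82 71 FE F8 0C 31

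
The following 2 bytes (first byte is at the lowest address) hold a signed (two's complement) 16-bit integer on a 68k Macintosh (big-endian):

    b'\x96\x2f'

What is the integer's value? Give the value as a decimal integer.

In big-endian order the high byte comes first in memory.
The bytes are already most-significant first: 0x962F.
Top bit is set, so as a signed 16-bit value this is 0x962F − 2^16 = -27089.

-27089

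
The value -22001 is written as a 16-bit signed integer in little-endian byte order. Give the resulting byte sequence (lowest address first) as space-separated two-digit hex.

Two's complement of -22001 in 16 bits: 22001 = 0x55F1; invert → 0xAA0E; add 1 → 0xAA0F.
Split into bytes (most-significant first): AA 0F.
Little-endian stores the least-significant byte at the lowest address.
So at ascending addresses the bytes are 0F AA.

0F AA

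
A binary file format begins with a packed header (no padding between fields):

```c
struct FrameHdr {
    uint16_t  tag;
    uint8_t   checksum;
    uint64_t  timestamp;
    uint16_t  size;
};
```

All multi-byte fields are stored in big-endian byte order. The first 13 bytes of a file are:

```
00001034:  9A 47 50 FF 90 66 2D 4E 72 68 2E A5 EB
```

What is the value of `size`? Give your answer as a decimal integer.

42475

`size` follows `tag` (2 B), `checksum` (1 B), `timestamp` (8 B), so it starts at offset 2 + 1 + 8 = 11 and occupies 2 bytes.
Bytes at offsets 11..12: A5 EB.
Big-endian: lowest address holds the most-significant byte.
The bytes are already most-significant first: 0xA5EB.
0xA5EB = 42475.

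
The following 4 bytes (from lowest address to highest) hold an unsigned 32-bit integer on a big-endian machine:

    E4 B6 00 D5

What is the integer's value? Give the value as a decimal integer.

In big-endian order the high byte comes first in memory.
The bytes are already most-significant first: 0xE4B600D5.
0xE4B600D5 = 3837133013.

3837133013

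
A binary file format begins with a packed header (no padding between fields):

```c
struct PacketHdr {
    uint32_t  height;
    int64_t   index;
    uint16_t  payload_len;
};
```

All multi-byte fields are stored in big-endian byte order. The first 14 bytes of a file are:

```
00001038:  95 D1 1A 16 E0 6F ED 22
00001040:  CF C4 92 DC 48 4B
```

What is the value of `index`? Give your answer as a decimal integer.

-2274338553028373796

`index` follows `height` (4 bytes), so it starts at byte offset 4 and occupies 8 bytes.
Bytes at offsets 4..11: E0 6F ED 22 CF C4 92 DC.
Big-endian: lowest address holds the most-significant byte.
The bytes are already most-significant first: 0xE06FED22CFC492DC.
Top bit is set, so as a signed 64-bit value this is 0xE06FED22CFC492DC − 2^64 = -2274338553028373796.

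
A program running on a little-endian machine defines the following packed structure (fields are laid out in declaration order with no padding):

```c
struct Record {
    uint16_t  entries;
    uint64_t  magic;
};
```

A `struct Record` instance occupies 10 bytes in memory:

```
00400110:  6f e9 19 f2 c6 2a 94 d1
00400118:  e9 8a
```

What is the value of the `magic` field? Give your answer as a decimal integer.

10009762081110684185

`magic` follows `entries` (2 bytes), so it starts at byte offset 2 and occupies 8 bytes.
Bytes at offsets 2..9: 19 F2 C6 2A 94 D1 E9 8A.
In little-endian order the low byte comes first in memory.
Reassemble most-significant byte first: 8A E9 D1 94 2A C6 F2 19 → 0x8AE9D1942AC6F219.
0x8AE9D1942AC6F219 = 10009762081110684185.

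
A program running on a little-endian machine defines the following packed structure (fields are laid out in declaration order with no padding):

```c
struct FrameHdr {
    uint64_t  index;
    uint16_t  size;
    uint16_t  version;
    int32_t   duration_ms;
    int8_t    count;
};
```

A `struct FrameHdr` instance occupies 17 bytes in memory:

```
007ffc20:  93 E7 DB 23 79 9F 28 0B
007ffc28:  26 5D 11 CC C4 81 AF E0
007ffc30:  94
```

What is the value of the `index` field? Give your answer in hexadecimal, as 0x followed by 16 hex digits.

0x0B289F7923DBE793

`index` is the first field, at byte offset 0, occupying 8 bytes.
Bytes at offsets 0..7: 93 E7 DB 23 79 9F 28 0B.
In little-endian order the low byte comes first in memory.
Reassemble most-significant byte first: 0B 28 9F 79 23 DB E7 93 → 0x0B289F7923DBE793.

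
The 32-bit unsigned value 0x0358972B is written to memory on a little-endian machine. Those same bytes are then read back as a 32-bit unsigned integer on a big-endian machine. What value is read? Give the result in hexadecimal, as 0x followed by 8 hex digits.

Stored little-endian, the bytes at ascending addresses are 2B 97 58 03.
Read back as big-endian, the last byte is least significant, giving 0x2B975803.

0x2B975803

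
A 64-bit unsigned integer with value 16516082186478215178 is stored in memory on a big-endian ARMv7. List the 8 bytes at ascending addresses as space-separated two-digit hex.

16516082186478215178 in hexadecimal, padded to 64 bits, is 0xE534E93E1E30E00A.
Split into bytes (most-significant first): E5 34 E9 3E 1E 30 E0 0A.
In big-endian order the high byte comes first in memory.
So the memory order matches the most-significant-first order: E5 34 E9 3E 1E 30 E0 0A.

E5 34 E9 3E 1E 30 E0 0A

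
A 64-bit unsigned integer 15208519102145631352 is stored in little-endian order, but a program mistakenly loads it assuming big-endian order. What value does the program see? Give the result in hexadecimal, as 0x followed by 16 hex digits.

15208519102145631352 in 64-bit hexadecimal is 0xD30F838B93221478.
Stored little-endian, the bytes at ascending addresses are 78 14 22 93 8B 83 0F D3.
Read back as big-endian, the last byte is least significant, giving 0x781422938B830FD3.

0x781422938B830FD3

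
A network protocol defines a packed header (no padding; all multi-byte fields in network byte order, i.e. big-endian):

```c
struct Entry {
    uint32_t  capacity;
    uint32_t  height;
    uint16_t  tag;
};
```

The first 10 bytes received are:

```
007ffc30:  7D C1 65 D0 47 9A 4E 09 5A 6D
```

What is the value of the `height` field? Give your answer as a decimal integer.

`height` follows `capacity` (4 bytes), so it starts at byte offset 4 and occupies 4 bytes.
Bytes at offsets 4..7: 47 9A 4E 09.
Big-endian stores the most-significant byte at the lowest address.
The bytes are already most-significant first: 0x479A4E09.
0x479A4E09 = 1201294857.

1201294857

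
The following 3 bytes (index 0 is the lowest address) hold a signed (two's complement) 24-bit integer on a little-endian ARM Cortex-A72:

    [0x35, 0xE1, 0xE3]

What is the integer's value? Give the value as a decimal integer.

In little-endian order the low byte comes first in memory.
Reassemble most-significant byte first: E3 E1 35 → 0xE3E135.
Top bit is set, so as a signed 24-bit value this is 0xE3E135 − 2^24 = -1842891.

-1842891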